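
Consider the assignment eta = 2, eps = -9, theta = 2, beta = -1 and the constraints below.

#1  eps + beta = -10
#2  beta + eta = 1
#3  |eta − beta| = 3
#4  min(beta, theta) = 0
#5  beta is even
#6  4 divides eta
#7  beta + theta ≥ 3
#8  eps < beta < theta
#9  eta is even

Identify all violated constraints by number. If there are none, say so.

No — constraints 4, 5, 6, and 7 are not satisfied.

#1 eps + beta = -9 + (-1) = -10  OK
#2 beta + eta = -1 + 2 = 1  OK
#3 |2 − (-1)| = 3  OK
#4 min(-1, 2) = -1, not 0  FAIL
#5 beta = -1 is odd  FAIL
#6 2 = 4×0 + 2, so 4 does not divide 2  FAIL
#7 beta + theta = -1 + 2 = 1; 1 < 3, bound 3 not met  FAIL
#8 values -9 < -1 < 2  OK
#9 eta = 2 is even  OK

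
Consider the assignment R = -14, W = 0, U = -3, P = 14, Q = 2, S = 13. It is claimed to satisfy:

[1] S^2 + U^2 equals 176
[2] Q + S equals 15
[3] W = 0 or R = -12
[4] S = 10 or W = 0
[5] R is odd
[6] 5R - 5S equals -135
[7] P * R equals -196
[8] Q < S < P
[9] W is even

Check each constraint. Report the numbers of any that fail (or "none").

Constraints 1 and 5 are violated.

[1] S^2 + U^2 = 13^2 + (-3)^2 = 169 + 9 = 178, not 176 — violated.
[2] Q + S = 2 + 13 = 15 — OK.
[3] W = 0 = 0 (first disjunct) — OK.
[4] S = 13 ≠ 10, but W = 0 = 0 (second disjunct) — OK.
[5] R = -14 is even — violated.
[6] 5R - 5S = 5(-14) - 5(13) = -135 — OK.
[7] P * R = 14 * (-14) = -196 — OK.
[8] values 2 < 13 < 14 — OK.
[9] W = 0 is even — OK.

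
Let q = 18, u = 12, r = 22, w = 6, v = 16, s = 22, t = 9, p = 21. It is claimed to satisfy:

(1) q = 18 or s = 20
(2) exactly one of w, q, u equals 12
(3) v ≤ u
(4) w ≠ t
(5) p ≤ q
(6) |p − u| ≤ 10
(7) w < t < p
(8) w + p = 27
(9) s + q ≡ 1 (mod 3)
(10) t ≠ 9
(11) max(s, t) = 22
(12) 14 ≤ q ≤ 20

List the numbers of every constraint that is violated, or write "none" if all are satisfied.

No — constraints 3, 5, 10 are not satisfied.

(1) q = 18 = 18 (first disjunct)  holds
(2) w=6, q=18, u=12; 1 of them equals 12  holds
(3) v = 16, u = 12; 16 > 12 (want ≤)  fails
(4) w = 6, t = 9; distinct  holds
(5) p = 21, q = 18; 21 > 18 (want ≤)  fails
(6) |21 − 12| = 9; 9 ≤ 10  holds
(7) values 6 < 9 < 21  holds
(8) w + p = 6 + 21 = 27  holds
(9) s + q = 40; 40 mod 3 = 1  holds
(10) t = 9, but 9 is required to differ  fails
(11) max(22, 9) = 22  holds
(12) q = 18 lies in [14, 20]  holds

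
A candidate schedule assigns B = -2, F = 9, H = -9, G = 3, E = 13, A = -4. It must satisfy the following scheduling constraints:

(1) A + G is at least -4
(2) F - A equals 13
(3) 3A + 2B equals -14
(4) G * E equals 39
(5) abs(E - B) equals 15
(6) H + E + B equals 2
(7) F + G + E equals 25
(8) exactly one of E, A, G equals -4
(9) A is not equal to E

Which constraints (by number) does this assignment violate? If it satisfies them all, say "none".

(1) A + G = -4 + 3 = -1; -1 ≥ -4  ✓
(2) F - A = 9 - (-4) = 13  ✓
(3) 3A + 2B = 3(-4) + 2(-2) = -16, not -14  ✗
(4) G * E = 3 * 13 = 39  ✓
(5) abs(13 - (-2)) = 15  ✓
(6) H + E + B = -9 + 13 + (-2) = 2  ✓
(7) F + G + E = 9 + 3 + 13 = 25  ✓
(8) E=13, A=-4, G=3; 1 of them equals -4  ✓
(9) A = -4, E = 13; distinct  ✓

Violated: 3.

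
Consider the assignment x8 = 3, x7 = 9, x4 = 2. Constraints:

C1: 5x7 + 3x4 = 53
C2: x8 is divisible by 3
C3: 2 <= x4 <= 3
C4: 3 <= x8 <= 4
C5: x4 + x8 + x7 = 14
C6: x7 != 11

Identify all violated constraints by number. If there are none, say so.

No — constraint 1 is not satisfied.

C1: 5x7 + 3x4 = 5(9) + 3(2) = 51, not 53 — does not hold.
C2: 3 / 3 = 1, so 3 divides 3 — holds.
C3: x4 = 2 lies in [2, 3] — holds.
C4: x8 = 3 lies in [3, 4] — holds.
C5: x4 + x8 + x7 = 2 + 3 + 9 = 14 — holds.
C6: x7 = 9, and 9 ≠ 11 — holds.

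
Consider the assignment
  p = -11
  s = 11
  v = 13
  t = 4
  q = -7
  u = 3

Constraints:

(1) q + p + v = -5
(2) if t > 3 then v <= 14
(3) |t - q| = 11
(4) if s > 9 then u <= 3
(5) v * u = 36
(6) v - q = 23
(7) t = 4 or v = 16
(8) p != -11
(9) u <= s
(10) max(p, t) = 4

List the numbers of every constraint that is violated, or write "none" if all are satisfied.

(1) q + p + v = -7 + (-11) + 13 = -5 — holds.
(2) t = 4 > 3, so we need v ≤ 14; v = 13 ≤ 14 — holds.
(3) |4 - (-7)| = 11 — holds.
(4) s = 11 > 9, so we need u ≤ 3; u = 3 ≤ 3 — holds.
(5) v * u = 13 * 3 = 39, not 36 — fails.
(6) v - q = 13 - (-7) = 20, not 23 — fails.
(7) t = 4 = 4 (first disjunct) — holds.
(8) p = -11, but -11 is required to differ — fails.
(9) u = 3, s = 11; 3 ≤ 11 — holds.
(10) max(-11, 4) = 4 — holds.

No — constraints 5, 6, 8 are not satisfied.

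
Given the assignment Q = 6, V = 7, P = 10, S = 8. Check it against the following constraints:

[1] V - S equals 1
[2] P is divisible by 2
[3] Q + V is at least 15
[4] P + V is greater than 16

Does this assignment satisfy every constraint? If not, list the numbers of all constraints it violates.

Constraints 1 and 3 are violated.

[1] V - S = 7 - 8 = -1, not 1  fails
[2] 10 / 2 = 5, so 2 divides 10  holds
[3] Q + V = 6 + 7 = 13; 13 < 15, bound 15 not met  fails
[4] P + V = 10 + 7 = 17; 17 > 16  holds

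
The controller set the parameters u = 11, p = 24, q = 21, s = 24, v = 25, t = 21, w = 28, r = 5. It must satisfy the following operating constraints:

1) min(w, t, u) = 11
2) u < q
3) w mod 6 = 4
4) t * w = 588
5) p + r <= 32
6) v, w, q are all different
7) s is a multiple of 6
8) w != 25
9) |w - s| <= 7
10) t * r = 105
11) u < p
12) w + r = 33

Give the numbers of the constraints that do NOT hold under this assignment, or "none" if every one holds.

No violations.

1) min(28, 21, 11) = 11 — holds.
2) u = 11, q = 21; 11 < 21 — holds.
3) 28 mod 6 = 4 — holds.
4) t * w = 21 * 28 = 588 — holds.
5) p + r = 24 + 5 = 29; 29 ≤ 32 — holds.
6) values 25, 28, 21 are pairwise distinct — holds.
7) 24 / 6 = 4, so 6 divides 24 — holds.
8) w = 28, and 28 ≠ 25 — holds.
9) |28 - 24| = 4; 4 ≤ 7 — holds.
10) t * r = 21 * 5 = 105 — holds.
11) u = 11, p = 24; 11 < 24 — holds.
12) w + r = 28 + 5 = 33 — holds.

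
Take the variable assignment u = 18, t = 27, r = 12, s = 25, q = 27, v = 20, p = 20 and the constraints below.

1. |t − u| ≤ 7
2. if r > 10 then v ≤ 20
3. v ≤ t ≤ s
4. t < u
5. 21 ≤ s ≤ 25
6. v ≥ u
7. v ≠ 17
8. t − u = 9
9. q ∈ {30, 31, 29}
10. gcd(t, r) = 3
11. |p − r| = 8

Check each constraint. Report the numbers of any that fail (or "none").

1. |27 − 18| = 9; 9 > 7, exceeds bound 7  FAIL
2. r = 12 > 10, so we need v ≤ 20; v = 20 ≤ 20  OK
3. values 20, 27, 25; t = 27 is not ≤ s = 25  FAIL
4. t = 27, u = 18; 27 ≥ 18 (want <)  FAIL
5. s = 25 lies in [21, 25]  OK
6. v = 20, u = 18; 20 ≥ 18  OK
7. v = 20, and 20 ≠ 17  OK
8. t − u = 27 − 18 = 9  OK
9. q = 27 is not in {30, 31, 29}  FAIL
10. gcd(27, 12) = 3  OK
11. |20 − 12| = 8  OK

Constraints 1, 3, 4, 9 are violated.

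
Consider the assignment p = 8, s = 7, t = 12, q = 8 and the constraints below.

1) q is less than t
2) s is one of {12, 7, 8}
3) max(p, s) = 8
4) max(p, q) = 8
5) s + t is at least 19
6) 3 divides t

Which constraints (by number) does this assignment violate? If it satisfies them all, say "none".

1) q = 8, t = 12; 8 < 12  true
2) s = 7 is in {12, 7, 8}  true
3) max(8, 7) = 8  true
4) max(8, 8) = 8  true
5) s + t = 7 + 12 = 19; 19 ≥ 19  true
6) 12 / 3 = 4, so 3 divides 12  true

No violations.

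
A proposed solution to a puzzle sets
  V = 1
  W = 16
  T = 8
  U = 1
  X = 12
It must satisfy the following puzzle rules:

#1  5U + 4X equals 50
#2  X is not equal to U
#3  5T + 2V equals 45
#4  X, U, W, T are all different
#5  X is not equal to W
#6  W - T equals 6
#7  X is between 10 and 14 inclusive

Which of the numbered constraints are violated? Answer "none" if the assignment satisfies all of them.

#1 5U + 4X = 5(1) + 4(12) = 53, not 50 — does not hold.
#2 X = 12, U = 1; distinct — holds.
#3 5T + 2V = 5(8) + 2(1) = 42, not 45 — does not hold.
#4 values 12, 1, 16, 8 are pairwise distinct — holds.
#5 X = 12, W = 16; distinct — holds.
#6 W - T = 16 - 8 = 8, not 6 — does not hold.
#7 X = 12 lies in [10, 14] — holds.

Constraints 1, 3, 6 do not hold.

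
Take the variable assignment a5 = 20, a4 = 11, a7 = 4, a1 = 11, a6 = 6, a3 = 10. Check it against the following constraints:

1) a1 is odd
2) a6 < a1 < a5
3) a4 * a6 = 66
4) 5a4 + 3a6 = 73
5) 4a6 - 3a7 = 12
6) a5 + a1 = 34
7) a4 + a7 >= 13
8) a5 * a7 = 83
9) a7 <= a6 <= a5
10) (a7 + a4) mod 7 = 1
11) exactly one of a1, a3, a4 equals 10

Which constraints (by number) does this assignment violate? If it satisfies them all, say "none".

The assignment fails constraints 6 and 8.

1) a1 = 11 is odd — holds.
2) values 6 < 11 < 20 — holds.
3) a4 * a6 = 11 * 6 = 66 — holds.
4) 5a4 + 3a6 = 5(11) + 3(6) = 73 — holds.
5) 4a6 - 3a7 = 4(6) - 3(4) = 12 — holds.
6) a5 + a1 = 20 + 11 = 31, not 34 — does not hold.
7) a4 + a7 = 11 + 4 = 15; 15 ≥ 13 — holds.
8) a5 * a7 = 20 * 4 = 80, not 83 — does not hold.
9) values 4 <= 6 <= 20 — holds.
10) a7 + a4 = 15; 15 mod 7 = 1 — holds.
11) a1=11, a3=10, a4=11; 1 of them equals 10 — holds.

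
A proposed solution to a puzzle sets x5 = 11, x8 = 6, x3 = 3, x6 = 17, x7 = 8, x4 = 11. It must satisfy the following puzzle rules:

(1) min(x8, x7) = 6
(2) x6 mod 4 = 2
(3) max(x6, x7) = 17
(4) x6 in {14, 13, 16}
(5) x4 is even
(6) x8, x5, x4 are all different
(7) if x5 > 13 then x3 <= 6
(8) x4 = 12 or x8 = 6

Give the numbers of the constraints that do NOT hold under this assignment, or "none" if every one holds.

Constraints 2, 4, 5, 6 do not hold.

(1) min(6, 8) = 6  OK
(2) 17 mod 4 = 1, not 2  FAIL
(3) max(17, 8) = 17  OK
(4) x6 = 17 is not in {14, 13, 16}  FAIL
(5) x4 = 11 is odd  FAIL
(6) x5 = x4 = 11, not all different  FAIL
(7) x5 = 11, not > 13; antecedent false, conditional vacuously true  OK
(8) x4 = 11 ≠ 12, but x8 = 6 = 6 (second disjunct)  OK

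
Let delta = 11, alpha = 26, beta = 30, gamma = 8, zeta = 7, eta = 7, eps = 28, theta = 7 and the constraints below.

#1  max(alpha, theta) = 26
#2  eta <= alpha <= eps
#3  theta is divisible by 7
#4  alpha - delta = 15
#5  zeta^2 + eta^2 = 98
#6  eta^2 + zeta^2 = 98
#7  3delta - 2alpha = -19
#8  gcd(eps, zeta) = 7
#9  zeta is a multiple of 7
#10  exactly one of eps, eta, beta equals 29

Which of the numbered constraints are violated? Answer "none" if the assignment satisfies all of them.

Violated: 10.

#1 max(26, 7) = 26  holds
#2 values 7 <= 26 <= 28  holds
#3 7 / 7 = 1, so 7 divides 7  holds
#4 alpha - delta = 26 - 11 = 15  holds
#5 zeta^2 + eta^2 = 7^2 + 7^2 = 49 + 49 = 98  holds
#6 eta^2 + zeta^2 = 7^2 + 7^2 = 49 + 49 = 98  holds
#7 3delta - 2alpha = 3(11) - 2(26) = -19  holds
#8 gcd(28, 7) = 7  holds
#9 7 / 7 = 1, so 7 divides 7  holds
#10 eps=28, eta=7, beta=30; 0 of them equal 29, not exactly one  fails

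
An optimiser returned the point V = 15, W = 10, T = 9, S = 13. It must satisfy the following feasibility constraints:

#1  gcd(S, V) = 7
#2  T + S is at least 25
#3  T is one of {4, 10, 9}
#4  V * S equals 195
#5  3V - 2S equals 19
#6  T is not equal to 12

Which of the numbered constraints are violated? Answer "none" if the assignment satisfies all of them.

#1 gcd(13, 15) = 1, not 7 — violated.
#2 T + S = 9 + 13 = 22; 22 < 25, bound 25 not met — violated.
#3 T = 9 is in {4, 10, 9} — OK.
#4 V * S = 15 * 13 = 195 — OK.
#5 3V - 2S = 3(15) - 2(13) = 19 — OK.
#6 T = 9, and 9 ≠ 12 — OK.

Constraints 1 and 2 are violated.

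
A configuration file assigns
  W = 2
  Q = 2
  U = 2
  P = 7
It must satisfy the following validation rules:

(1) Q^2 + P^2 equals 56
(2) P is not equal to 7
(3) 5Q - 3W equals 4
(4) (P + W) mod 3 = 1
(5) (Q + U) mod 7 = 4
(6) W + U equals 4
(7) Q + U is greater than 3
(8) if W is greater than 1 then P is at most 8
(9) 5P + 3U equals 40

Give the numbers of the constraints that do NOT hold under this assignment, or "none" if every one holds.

The assignment fails constraints 1, 2, 4, 9.

(1) Q^2 + P^2 = 2^2 + 7^2 = 4 + 49 = 53, not 56 — does not hold.
(2) P = 7, but 7 is required to differ — does not hold.
(3) 5Q - 3W = 5(2) - 3(2) = 4 — holds.
(4) P + W = 9; 9 mod 3 = 0, not 1 — does not hold.
(5) Q + U = 4; 4 mod 7 = 4 — holds.
(6) W + U = 2 + 2 = 4 — holds.
(7) Q + U = 2 + 2 = 4; 4 > 3 — holds.
(8) W = 2 > 1, so we need P ≤ 8; P = 7 ≤ 8 — holds.
(9) 5P + 3U = 5(7) + 3(2) = 41, not 40 — does not hold.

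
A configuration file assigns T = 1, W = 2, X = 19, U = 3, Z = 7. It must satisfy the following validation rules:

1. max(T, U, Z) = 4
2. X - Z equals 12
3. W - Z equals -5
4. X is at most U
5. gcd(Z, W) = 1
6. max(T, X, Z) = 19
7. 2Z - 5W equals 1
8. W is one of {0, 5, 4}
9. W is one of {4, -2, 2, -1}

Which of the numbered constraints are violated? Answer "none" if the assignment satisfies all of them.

1. max(1, 3, 7) = 7, not 4  fails
2. X - Z = 19 - 7 = 12  holds
3. W - Z = 2 - 7 = -5  holds
4. X = 19, U = 3; 19 > 3 (want ≤)  fails
5. gcd(7, 2) = 1  holds
6. max(1, 19, 7) = 19  holds
7. 2Z - 5W = 2(7) - 5(2) = 4, not 1  fails
8. W = 2 is not in {0, 5, 4}  fails
9. W = 2 is in {4, -2, 2, -1}  holds

No — constraints 1, 4, 7, 8 are not satisfied.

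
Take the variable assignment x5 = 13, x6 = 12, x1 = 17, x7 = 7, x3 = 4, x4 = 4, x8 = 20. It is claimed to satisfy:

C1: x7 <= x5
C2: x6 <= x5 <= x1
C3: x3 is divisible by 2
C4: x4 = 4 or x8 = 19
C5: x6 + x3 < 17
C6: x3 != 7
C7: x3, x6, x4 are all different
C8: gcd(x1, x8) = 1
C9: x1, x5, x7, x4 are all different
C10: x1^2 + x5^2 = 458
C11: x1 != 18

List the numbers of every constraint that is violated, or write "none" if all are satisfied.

The assignment fails constraint 7.

C1: x7 = 7, x5 = 13; 7 ≤ 13 — holds.
C2: values 12 <= 13 <= 17 — holds.
C3: 4 / 2 = 2, so 2 divides 4 — holds.
C4: x4 = 4 = 4 (first disjunct) — holds.
C5: x6 + x3 = 12 + 4 = 16; 16 < 17 — holds.
C6: x3 = 4, and 4 ≠ 7 — holds.
C7: x3 = x4 = 4, not all different — fails.
C8: gcd(17, 20) = 1 — holds.
C9: values 17, 13, 7, 4 are pairwise distinct — holds.
C10: x1^2 + x5^2 = 17^2 + 13^2 = 289 + 169 = 458 — holds.
C11: x1 = 17, and 17 ≠ 18 — holds.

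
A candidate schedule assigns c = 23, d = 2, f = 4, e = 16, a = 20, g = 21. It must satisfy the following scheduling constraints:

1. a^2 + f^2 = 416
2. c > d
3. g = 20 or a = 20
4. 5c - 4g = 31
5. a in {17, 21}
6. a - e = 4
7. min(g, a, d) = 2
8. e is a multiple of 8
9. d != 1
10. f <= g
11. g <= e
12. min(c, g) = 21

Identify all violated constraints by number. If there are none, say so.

1. a^2 + f^2 = 20^2 + 4^2 = 400 + 16 = 416  holds
2. c = 23, d = 2; 23 > 2  holds
3. g = 21 ≠ 20, but a = 20 = 20 (second disjunct)  holds
4. 5c - 4g = 5(23) - 4(21) = 31  holds
5. a = 20 is not in {17, 21}  fails
6. a - e = 20 - 16 = 4  holds
7. min(21, 20, 2) = 2  holds
8. 16 / 8 = 2, so 8 divides 16  holds
9. d = 2, and 2 ≠ 1  holds
10. f = 4, g = 21; 4 ≤ 21  holds
11. g = 21, e = 16; 21 > 16 (want ≤)  fails
12. min(23, 21) = 21  holds

The assignment fails constraints 5 and 11.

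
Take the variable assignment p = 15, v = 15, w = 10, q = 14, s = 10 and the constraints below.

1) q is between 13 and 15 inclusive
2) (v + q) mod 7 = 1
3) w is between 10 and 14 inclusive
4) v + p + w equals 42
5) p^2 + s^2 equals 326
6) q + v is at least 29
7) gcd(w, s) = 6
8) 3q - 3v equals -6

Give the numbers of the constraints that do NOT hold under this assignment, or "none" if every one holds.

Violated: 4, 5, 7, and 8.

1) q = 14 lies in [13, 15]  holds
2) v + q = 29; 29 mod 7 = 1  holds
3) w = 10 lies in [10, 14]  holds
4) v + p + w = 15 + 15 + 10 = 40, not 42  fails
5) p^2 + s^2 = 15^2 + 10^2 = 225 + 100 = 325, not 326  fails
6) q + v = 14 + 15 = 29; 29 ≥ 29  holds
7) gcd(10, 10) = 10, not 6  fails
8) 3q - 3v = 3(14) - 3(15) = -3, not -6  fails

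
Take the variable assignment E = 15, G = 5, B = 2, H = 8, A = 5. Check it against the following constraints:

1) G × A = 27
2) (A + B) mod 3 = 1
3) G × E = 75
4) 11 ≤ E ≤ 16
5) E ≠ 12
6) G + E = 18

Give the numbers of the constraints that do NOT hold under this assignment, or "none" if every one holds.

The assignment fails constraints 1 and 6.

1) G × A = 5 × 5 = 25, not 27 — fails.
2) A + B = 7; 7 mod 3 = 1 — holds.
3) G × E = 5 × 15 = 75 — holds.
4) E = 15 lies in [11, 16] — holds.
5) E = 15, and 15 ≠ 12 — holds.
6) G + E = 5 + 15 = 20, not 18 — fails.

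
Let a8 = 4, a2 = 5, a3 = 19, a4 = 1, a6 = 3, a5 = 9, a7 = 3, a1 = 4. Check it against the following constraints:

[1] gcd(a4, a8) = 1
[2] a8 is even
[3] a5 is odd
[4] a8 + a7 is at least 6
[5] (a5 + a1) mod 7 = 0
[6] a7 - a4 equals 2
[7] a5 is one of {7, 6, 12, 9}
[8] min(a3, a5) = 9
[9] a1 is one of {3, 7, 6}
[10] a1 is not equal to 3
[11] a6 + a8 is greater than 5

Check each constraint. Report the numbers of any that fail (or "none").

[1] gcd(1, 4) = 1 — holds.
[2] a8 = 4 is even — holds.
[3] a5 = 9 is odd — holds.
[4] a8 + a7 = 4 + 3 = 7; 7 ≥ 6 — holds.
[5] a5 + a1 = 13; 13 mod 7 = 6, not 0 — does not hold.
[6] a7 - a4 = 3 - 1 = 2 — holds.
[7] a5 = 9 is in {7, 6, 12, 9} — holds.
[8] min(19, 9) = 9 — holds.
[9] a1 = 4 is not in {3, 7, 6} — does not hold.
[10] a1 = 4, and 4 ≠ 3 — holds.
[11] a6 + a8 = 3 + 4 = 7; 7 > 5 — holds.

No — constraints 5, 9 are not satisfied.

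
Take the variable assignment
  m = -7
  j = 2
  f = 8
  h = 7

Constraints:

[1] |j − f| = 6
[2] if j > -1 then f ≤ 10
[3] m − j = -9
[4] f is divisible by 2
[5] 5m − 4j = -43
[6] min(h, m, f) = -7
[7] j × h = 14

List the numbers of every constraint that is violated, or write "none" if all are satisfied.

[1] |2 − 8| = 6  holds
[2] j = 2 > -1, so we need f ≤ 10; f = 8 ≤ 10  holds
[3] m − j = -7 − 2 = -9  holds
[4] 8 / 2 = 4, so 2 divides 8  holds
[5] 5m − 4j = 5(-7) − 4(2) = -43  holds
[6] min(7, -7, 8) = -7  holds
[7] j × h = 2 × 7 = 14  holds

Yes — all constraints hold.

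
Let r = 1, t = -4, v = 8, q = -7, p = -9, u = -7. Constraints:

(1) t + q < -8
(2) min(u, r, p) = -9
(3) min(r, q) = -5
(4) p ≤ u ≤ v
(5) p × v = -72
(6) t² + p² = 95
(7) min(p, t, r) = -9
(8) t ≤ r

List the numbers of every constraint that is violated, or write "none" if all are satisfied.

The assignment fails constraints 3, 6.

(1) t + q = -4 + (-7) = -11; -11 < -8  holds
(2) min(-7, 1, -9) = -9  holds
(3) min(1, -7) = -7, not -5  fails
(4) values -9 ≤ -7 ≤ 8  holds
(5) p × v = -9 × 8 = -72  holds
(6) t² + p² = (-4)² + (-9)² = 16 + 81 = 97, not 95  fails
(7) min(-9, -4, 1) = -9  holds
(8) t = -4, r = 1; -4 ≤ 1  holds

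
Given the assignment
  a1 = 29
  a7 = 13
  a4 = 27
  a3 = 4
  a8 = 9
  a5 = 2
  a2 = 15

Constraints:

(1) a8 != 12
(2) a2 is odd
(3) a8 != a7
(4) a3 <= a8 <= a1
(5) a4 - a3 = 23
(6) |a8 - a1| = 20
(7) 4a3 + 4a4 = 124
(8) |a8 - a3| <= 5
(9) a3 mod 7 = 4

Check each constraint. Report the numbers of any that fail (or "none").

(1) a8 = 9, and 9 ≠ 12 — holds.
(2) a2 = 15 is odd — holds.
(3) a8 = 9, a7 = 13; distinct — holds.
(4) values 4 <= 9 <= 29 — holds.
(5) a4 - a3 = 27 - 4 = 23 — holds.
(6) |9 - 29| = 20 — holds.
(7) 4a3 + 4a4 = 4(4) + 4(27) = 124 — holds.
(8) |9 - 4| = 5; 5 ≤ 5 — holds.
(9) 4 mod 7 = 4 — holds.

Yes — all constraints hold.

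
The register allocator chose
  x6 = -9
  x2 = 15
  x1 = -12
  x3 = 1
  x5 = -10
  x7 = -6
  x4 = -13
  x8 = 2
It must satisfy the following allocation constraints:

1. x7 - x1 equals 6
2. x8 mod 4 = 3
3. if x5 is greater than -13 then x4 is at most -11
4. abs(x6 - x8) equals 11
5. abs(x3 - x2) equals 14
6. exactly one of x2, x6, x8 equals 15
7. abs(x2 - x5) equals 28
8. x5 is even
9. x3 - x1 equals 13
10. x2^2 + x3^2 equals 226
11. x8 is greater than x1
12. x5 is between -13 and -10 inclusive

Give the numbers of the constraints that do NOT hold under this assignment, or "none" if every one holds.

The assignment fails constraints 2 and 7.

1. x7 - x1 = -6 - (-12) = 6  holds
2. 2 mod 4 = 2, not 3  fails
3. x5 = -10 > -13, so we need x4 ≤ -11; x4 = -13 ≤ -11  holds
4. abs(-9 - 2) = 11  holds
5. abs(1 - 15) = 14  holds
6. x2=15, x6=-9, x8=2; 1 of them equals 15  holds
7. abs(15 - (-10)) = 25, not 28  fails
8. x5 = -10 is even  holds
9. x3 - x1 = 1 - (-12) = 13  holds
10. x2^2 + x3^2 = 15^2 + 1^2 = 225 + 1 = 226  holds
11. x8 = 2, x1 = -12; 2 > -12  holds
12. x5 = -10 lies in [-13, -10]  holds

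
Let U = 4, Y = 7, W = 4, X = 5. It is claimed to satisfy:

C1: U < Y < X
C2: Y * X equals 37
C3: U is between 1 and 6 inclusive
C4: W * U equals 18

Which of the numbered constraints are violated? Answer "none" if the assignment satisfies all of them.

C1: values 4, 7, 5; Y = 7 is not < X = 5 — does not hold.
C2: Y * X = 7 * 5 = 35, not 37 — does not hold.
C3: U = 4 lies in [1, 6] — holds.
C4: W * U = 4 * 4 = 16, not 18 — does not hold.

Constraints 1, 2, and 4 do not hold.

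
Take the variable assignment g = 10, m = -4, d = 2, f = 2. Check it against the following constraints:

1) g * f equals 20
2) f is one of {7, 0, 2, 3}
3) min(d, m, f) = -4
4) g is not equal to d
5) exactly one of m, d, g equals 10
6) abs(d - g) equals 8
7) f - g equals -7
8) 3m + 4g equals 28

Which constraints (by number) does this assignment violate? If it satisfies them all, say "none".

1) g * f = 10 * 2 = 20 — holds.
2) f = 2 is in {7, 0, 2, 3} — holds.
3) min(2, -4, 2) = -4 — holds.
4) g = 10, d = 2; distinct — holds.
5) m=-4, d=2, g=10; 1 of them equals 10 — holds.
6) abs(2 - 10) = 8 — holds.
7) f - g = 2 - 10 = -8, not -7 — fails.
8) 3m + 4g = 3(-4) + 4(10) = 28 — holds.

Constraint 7 does not hold.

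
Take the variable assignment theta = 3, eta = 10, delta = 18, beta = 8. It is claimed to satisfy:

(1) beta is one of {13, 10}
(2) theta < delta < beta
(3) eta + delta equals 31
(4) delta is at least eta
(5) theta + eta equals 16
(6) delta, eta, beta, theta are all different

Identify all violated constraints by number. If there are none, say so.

(1) beta = 8 is not in {13, 10}  FAIL
(2) values 3, 18, 8; delta = 18 is not < beta = 8  FAIL
(3) eta + delta = 10 + 18 = 28, not 31  FAIL
(4) delta = 18, eta = 10; 18 ≥ 10  OK
(5) theta + eta = 3 + 10 = 13, not 16  FAIL
(6) values 18, 10, 8, 3 are pairwise distinct  OK

Violated: 1, 2, 3, and 5.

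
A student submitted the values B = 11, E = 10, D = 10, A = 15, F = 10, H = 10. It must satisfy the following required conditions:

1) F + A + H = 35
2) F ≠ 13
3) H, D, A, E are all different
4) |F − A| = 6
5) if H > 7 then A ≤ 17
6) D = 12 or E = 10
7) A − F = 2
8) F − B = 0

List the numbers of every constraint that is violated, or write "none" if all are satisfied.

1) F + A + H = 10 + 15 + 10 = 35 — holds.
2) F = 10, and 10 ≠ 13 — holds.
3) H = D = 10, not all different — does not hold.
4) |10 − 15| = 5, not 6 — does not hold.
5) H = 10 > 7, so we need A ≤ 17; A = 15 ≤ 17 — holds.
6) D = 10 ≠ 12, but E = 10 = 10 (second disjunct) — holds.
7) A − F = 15 − 10 = 5, not 2 — does not hold.
8) F − B = 10 − 11 = -1, not 0 — does not hold.

No — constraints 3, 4, 7, 8 are not satisfied.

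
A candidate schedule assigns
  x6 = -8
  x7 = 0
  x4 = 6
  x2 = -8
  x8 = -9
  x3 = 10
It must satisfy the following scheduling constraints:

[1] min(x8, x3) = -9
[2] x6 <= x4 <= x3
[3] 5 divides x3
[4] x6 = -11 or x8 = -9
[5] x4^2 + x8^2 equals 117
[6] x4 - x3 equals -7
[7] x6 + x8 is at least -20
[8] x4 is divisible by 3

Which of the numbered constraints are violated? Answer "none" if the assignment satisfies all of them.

Violated: 6.

[1] min(-9, 10) = -9  true
[2] values -8 <= 6 <= 10  true
[3] 10 / 5 = 2, so 5 divides 10  true
[4] x6 = -8 ≠ -11, but x8 = -9 = -9 (second disjunct)  true
[5] x4^2 + x8^2 = 6^2 + (-9)^2 = 36 + 81 = 117  true
[6] x4 - x3 = 6 - 10 = -4, not -7  false
[7] x6 + x8 = -8 + (-9) = -17; -17 ≥ -20  true
[8] 6 / 3 = 2, so 3 divides 6  true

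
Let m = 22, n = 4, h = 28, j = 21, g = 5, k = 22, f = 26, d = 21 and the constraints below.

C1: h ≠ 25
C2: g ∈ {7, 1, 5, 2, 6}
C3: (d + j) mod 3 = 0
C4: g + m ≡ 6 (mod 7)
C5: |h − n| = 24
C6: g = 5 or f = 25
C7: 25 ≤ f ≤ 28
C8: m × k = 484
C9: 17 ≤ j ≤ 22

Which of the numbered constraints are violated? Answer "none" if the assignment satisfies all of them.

The assignment satisfies every constraint.

C1: h = 28, and 28 ≠ 25  ✓
C2: g = 5 is in {7, 1, 5, 2, 6}  ✓
C3: d + j = 42; 42 mod 3 = 0  ✓
C4: g + m = 27; 27 mod 7 = 6  ✓
C5: |28 − 4| = 24  ✓
C6: g = 5 = 5 (first disjunct)  ✓
C7: f = 26 lies in [25, 28]  ✓
C8: m × k = 22 × 22 = 484  ✓
C9: j = 21 lies in [17, 22]  ✓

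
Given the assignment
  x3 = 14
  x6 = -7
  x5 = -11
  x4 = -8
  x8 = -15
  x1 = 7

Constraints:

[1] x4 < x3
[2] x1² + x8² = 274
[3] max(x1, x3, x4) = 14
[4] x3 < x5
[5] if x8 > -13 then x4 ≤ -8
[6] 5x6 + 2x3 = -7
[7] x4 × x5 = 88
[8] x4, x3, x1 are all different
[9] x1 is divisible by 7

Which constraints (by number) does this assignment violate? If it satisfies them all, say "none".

[1] x4 = -8, x3 = 14; -8 < 14 — holds.
[2] x1² + x8² = 7² + (-15)² = 49 + 225 = 274 — holds.
[3] max(7, 14, -8) = 14 — holds.
[4] x3 = 14, x5 = -11; 14 ≥ -11 (want <) — does not hold.
[5] x8 = -15, not > -13; antecedent false, conditional vacuously true — holds.
[6] 5x6 + 2x3 = 5(-7) + 2(14) = -7 — holds.
[7] x4 × x5 = -8 × (-11) = 88 — holds.
[8] values -8, 14, 7 are pairwise distinct — holds.
[9] 7 / 7 = 1, so 7 divides 7 — holds.

The assignment fails constraint 4.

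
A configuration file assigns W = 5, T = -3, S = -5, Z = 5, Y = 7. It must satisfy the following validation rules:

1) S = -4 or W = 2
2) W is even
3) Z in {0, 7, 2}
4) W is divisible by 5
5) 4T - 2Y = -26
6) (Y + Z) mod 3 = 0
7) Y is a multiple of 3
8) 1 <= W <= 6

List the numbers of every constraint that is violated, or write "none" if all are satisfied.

Constraints 1, 2, 3, and 7 are violated.

1) S = -5 ≠ -4 and W = 5 ≠ 2; both disjuncts false  ✗
2) W = 5 is odd  ✗
3) Z = 5 is not in {0, 7, 2}  ✗
4) 5 / 5 = 1, so 5 divides 5  ✓
5) 4T - 2Y = 4(-3) - 2(7) = -26  ✓
6) Y + Z = 12; 12 mod 3 = 0  ✓
7) 7 = 3*2 + 1, so 3 does not divide 7  ✗
8) W = 5 lies in [1, 6]  ✓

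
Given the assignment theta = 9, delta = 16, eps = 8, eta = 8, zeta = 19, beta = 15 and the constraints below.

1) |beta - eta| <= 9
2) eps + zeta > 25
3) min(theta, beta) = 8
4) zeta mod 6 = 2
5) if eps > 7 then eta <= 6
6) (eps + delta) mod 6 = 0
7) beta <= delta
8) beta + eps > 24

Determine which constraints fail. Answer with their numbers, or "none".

The assignment fails constraints 3, 4, 5, and 8.

1) |15 - 8| = 7; 7 ≤ 9  ✔
2) eps + zeta = 8 + 19 = 27; 27 > 25  ✔
3) min(9, 15) = 9, not 8  ✘
4) 19 mod 6 = 1, not 2  ✘
5) eps = 8 > 7, so we need eta ≤ 6; but eta = 8 > 6  ✘
6) eps + delta = 24; 24 mod 6 = 0  ✔
7) beta = 15, delta = 16; 15 ≤ 16  ✔
8) beta + eps = 15 + 8 = 23; 23 ≤ 24, bound 24 not met  ✘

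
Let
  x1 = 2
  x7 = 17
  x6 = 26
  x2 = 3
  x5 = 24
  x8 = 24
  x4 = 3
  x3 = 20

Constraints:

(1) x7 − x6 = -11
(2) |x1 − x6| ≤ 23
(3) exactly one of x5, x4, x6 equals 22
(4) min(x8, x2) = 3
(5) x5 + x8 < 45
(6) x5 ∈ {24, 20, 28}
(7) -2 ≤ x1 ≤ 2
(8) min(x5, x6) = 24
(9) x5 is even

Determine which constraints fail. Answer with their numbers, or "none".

(1) x7 − x6 = 17 − 26 = -9, not -11  FAIL
(2) |2 − 26| = 24; 24 > 23, exceeds bound 23  FAIL
(3) x5=24, x4=3, x6=26; 0 of them equal 22, not exactly one  FAIL
(4) min(24, 3) = 3  OK
(5) x5 + x8 = 24 + 24 = 48; 48 ≥ 45, bound 45 not met  FAIL
(6) x5 = 24 is in {24, 20, 28}  OK
(7) x1 = 2 lies in [-2, 2]  OK
(8) min(24, 26) = 24  OK
(9) x5 = 24 is even  OK

Constraints 1, 2, 3, 5 do not hold.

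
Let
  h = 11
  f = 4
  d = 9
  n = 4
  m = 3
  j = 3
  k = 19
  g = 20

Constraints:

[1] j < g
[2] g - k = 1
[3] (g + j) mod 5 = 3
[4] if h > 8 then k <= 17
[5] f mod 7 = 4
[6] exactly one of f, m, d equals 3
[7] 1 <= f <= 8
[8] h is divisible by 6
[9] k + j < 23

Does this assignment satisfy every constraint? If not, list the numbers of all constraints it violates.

The assignment fails constraints 4 and 8.

[1] j = 3, g = 20; 3 < 20  holds
[2] g - k = 20 - 19 = 1  holds
[3] g + j = 23; 23 mod 5 = 3  holds
[4] h = 11 > 8, so we need k ≤ 17; but k = 19 > 17  fails
[5] 4 mod 7 = 4  holds
[6] f=4, m=3, d=9; 1 of them equals 3  holds
[7] f = 4 lies in [1, 8]  holds
[8] 11 = 6*1 + 5, so 6 does not divide 11  fails
[9] k + j = 19 + 3 = 22; 22 < 23  holds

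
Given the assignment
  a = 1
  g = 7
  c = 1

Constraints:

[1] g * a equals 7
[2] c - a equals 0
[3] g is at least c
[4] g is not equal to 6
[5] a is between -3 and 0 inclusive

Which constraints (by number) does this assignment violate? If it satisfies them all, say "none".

Constraint 5 does not hold.

[1] g * a = 7 * 1 = 7 — satisfied.
[2] c - a = 1 - 1 = 0 — satisfied.
[3] g = 7, c = 1; 7 ≥ 1 — satisfied.
[4] g = 7, and 7 ≠ 6 — satisfied.
[5] a = 1 is outside [-3, 0] — violated.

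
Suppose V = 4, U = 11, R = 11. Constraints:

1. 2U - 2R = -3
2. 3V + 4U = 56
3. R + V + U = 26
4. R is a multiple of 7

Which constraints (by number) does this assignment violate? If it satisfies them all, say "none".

Constraints 1, 4 are violated.

1. 2U - 2R = 2(11) - 2(11) = 0, not -3 — does not hold.
2. 3V + 4U = 3(4) + 4(11) = 56 — holds.
3. R + V + U = 11 + 4 + 11 = 26 — holds.
4. 11 = 7*1 + 4, so 7 does not divide 11 — does not hold.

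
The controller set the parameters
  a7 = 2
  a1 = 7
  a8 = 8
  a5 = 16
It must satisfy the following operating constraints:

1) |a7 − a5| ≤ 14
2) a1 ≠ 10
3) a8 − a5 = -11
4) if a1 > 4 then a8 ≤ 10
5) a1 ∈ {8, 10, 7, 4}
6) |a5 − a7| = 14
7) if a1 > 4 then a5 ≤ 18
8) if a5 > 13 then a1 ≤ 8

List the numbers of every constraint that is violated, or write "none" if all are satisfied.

No — constraint 3 is not satisfied.

1) |2 − 16| = 14; 14 ≤ 14 — holds.
2) a1 = 7, and 7 ≠ 10 — holds.
3) a8 − a5 = 8 − 16 = -8, not -11 — fails.
4) a1 = 7 > 4, so we need a8 ≤ 10; a8 = 8 ≤ 10 — holds.
5) a1 = 7 is in {8, 10, 7, 4} — holds.
6) |16 − 2| = 14 — holds.
7) a1 = 7 > 4, so we need a5 ≤ 18; a5 = 16 ≤ 18 — holds.
8) a5 = 16 > 13, so we need a1 ≤ 8; a1 = 7 ≤ 8 — holds.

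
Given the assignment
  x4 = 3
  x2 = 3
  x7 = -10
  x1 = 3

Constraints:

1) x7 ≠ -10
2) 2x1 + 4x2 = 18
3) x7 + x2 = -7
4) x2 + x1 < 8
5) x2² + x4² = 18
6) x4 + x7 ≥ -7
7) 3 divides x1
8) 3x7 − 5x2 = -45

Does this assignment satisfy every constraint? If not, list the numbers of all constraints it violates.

1) x7 = -10, but -10 is required to differ — violated.
2) 2x1 + 4x2 = 2(3) + 4(3) = 18 — satisfied.
3) x7 + x2 = -10 + 3 = -7 — satisfied.
4) x2 + x1 = 3 + 3 = 6; 6 < 8 — satisfied.
5) x2² + x4² = 3² + 3² = 9 + 9 = 18 — satisfied.
6) x4 + x7 = 3 + (-10) = -7; -7 ≥ -7 — satisfied.
7) 3 / 3 = 1, so 3 divides 3 — satisfied.
8) 3x7 − 5x2 = 3(-10) − 5(3) = -45 — satisfied.

No — constraint 1 is not satisfied.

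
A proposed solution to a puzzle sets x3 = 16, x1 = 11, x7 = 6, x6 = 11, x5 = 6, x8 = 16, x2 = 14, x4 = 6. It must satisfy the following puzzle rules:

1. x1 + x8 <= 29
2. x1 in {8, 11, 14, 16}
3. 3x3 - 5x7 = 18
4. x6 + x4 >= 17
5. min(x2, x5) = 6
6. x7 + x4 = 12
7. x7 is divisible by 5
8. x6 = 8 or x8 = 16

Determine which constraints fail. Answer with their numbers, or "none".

Violated: 7.

1. x1 + x8 = 11 + 16 = 27; 27 ≤ 29 — satisfied.
2. x1 = 11 is in {8, 11, 14, 16} — satisfied.
3. 3x3 - 5x7 = 3(16) - 5(6) = 18 — satisfied.
4. x6 + x4 = 11 + 6 = 17; 17 ≥ 17 — satisfied.
5. min(14, 6) = 6 — satisfied.
6. x7 + x4 = 6 + 6 = 12 — satisfied.
7. 6 = 5*1 + 1, so 5 does not divide 6 — violated.
8. x6 = 11 ≠ 8, but x8 = 16 = 16 (second disjunct) — satisfied.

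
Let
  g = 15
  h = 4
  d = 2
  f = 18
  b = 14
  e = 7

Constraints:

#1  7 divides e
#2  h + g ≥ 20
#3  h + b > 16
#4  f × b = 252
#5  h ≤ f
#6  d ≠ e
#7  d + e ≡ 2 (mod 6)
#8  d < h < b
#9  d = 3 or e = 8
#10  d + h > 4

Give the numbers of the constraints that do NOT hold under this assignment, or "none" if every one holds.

The assignment fails constraints 2, 7, 9.

#1 7 / 7 = 1, so 7 divides 7  OK
#2 h + g = 4 + 15 = 19; 19 < 20, bound 20 not met  FAIL
#3 h + b = 4 + 14 = 18; 18 > 16  OK
#4 f × b = 18 × 14 = 252  OK
#5 h = 4, f = 18; 4 ≤ 18  OK
#6 d = 2, e = 7; distinct  OK
#7 d + e = 9; 9 mod 6 = 3, not 2  FAIL
#8 values 2 < 4 < 14  OK
#9 d = 2 ≠ 3 and e = 7 ≠ 8; both disjuncts false  FAIL
#10 d + h = 2 + 4 = 6; 6 > 4  OK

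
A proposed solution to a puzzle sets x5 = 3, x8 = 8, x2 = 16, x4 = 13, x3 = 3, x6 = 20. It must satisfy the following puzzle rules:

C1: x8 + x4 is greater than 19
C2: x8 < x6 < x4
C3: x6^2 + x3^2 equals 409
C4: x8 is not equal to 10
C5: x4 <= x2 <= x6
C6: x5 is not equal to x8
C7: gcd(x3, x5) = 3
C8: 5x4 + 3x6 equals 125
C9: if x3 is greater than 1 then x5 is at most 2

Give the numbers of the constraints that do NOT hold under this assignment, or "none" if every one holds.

The assignment fails constraints 2 and 9.

C1: x8 + x4 = 8 + 13 = 21; 21 > 19 — holds.
C2: values 8, 20, 13; x6 = 20 is not < x4 = 13 — does not hold.
C3: x6^2 + x3^2 = 20^2 + 3^2 = 400 + 9 = 409 — holds.
C4: x8 = 8, and 8 ≠ 10 — holds.
C5: values 13 <= 16 <= 20 — holds.
C6: x5 = 3, x8 = 8; distinct — holds.
C7: gcd(3, 3) = 3 — holds.
C8: 5x4 + 3x6 = 5(13) + 3(20) = 125 — holds.
C9: x3 = 3 > 1, so we need x5 ≤ 2; but x5 = 3 > 2 — does not hold.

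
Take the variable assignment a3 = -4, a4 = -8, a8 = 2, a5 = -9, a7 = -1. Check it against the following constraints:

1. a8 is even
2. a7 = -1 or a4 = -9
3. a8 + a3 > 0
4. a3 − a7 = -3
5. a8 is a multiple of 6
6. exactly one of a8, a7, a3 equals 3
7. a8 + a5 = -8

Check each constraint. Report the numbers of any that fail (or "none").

1. a8 = 2 is even — holds.
2. a7 = -1 = -1 (first disjunct) — holds.
3. a8 + a3 = 2 + (-4) = -2; -2 ≤ 0, bound 0 not met — fails.
4. a3 − a7 = -4 − (-1) = -3 — holds.
5. 2 = 6×0 + 2, so 6 does not divide 2 — fails.
6. a8=2, a7=-1, a3=-4; 0 of them equal 3, not exactly one — fails.
7. a8 + a5 = 2 + (-9) = -7, not -8 — fails.

The assignment fails constraints 3, 5, 6, 7.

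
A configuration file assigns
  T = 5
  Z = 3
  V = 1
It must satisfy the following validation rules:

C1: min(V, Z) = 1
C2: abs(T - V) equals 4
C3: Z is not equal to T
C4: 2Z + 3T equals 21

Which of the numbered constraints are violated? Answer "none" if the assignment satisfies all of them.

C1: min(1, 3) = 1 — OK.
C2: abs(5 - 1) = 4 — OK.
C3: Z = 3, T = 5; distinct — OK.
C4: 2Z + 3T = 2(3) + 3(5) = 21 — OK.

None — every constraint holds.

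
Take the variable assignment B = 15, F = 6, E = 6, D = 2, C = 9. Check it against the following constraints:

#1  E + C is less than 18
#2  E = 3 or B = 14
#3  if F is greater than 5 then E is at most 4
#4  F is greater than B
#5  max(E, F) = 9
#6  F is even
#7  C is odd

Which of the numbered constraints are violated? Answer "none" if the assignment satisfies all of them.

#1 E + C = 6 + 9 = 15; 15 < 18  holds
#2 E = 6 ≠ 3 and B = 15 ≠ 14; both disjuncts false  fails
#3 F = 6 > 5, so we need E ≤ 4; but E = 6 > 4  fails
#4 F = 6, B = 15; 6 ≤ 15 (want >)  fails
#5 max(6, 6) = 6, not 9  fails
#6 F = 6 is even  holds
#7 C = 9 is odd  holds

Violated: 2, 3, 4, and 5.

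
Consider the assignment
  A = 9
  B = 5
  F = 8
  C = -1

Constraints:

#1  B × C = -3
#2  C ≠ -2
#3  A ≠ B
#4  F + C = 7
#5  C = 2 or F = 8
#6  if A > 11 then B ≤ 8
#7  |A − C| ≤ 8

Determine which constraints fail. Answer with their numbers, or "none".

#1 B × C = 5 × (-1) = -5, not -3 — violated.
#2 C = -1, and -1 ≠ -2 — satisfied.
#3 A = 9, B = 5; distinct — satisfied.
#4 F + C = 8 + (-1) = 7 — satisfied.
#5 C = -1 ≠ 2, but F = 8 = 8 (second disjunct) — satisfied.
#6 A = 9, not > 11; antecedent false, conditional vacuously true — satisfied.
#7 |9 − (-1)| = 10; 10 > 8, exceeds bound 8 — violated.

Constraints 1, 7 are violated.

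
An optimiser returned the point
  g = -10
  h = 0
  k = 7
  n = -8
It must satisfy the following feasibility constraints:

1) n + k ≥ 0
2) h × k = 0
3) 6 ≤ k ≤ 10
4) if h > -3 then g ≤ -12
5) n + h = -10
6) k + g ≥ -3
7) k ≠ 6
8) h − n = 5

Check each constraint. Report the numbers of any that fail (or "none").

1) n + k = -8 + 7 = -1; -1 < 0, bound 0 not met — violated.
2) h × k = 0 × 7 = 0 — satisfied.
3) k = 7 lies in [6, 10] — satisfied.
4) h = 0 > -3, so we need g ≤ -12; but g = -10 > -12 — violated.
5) n + h = -8 + 0 = -8, not -10 — violated.
6) k + g = 7 + (-10) = -3; -3 ≥ -3 — satisfied.
7) k = 7, and 7 ≠ 6 — satisfied.
8) h − n = 0 − (-8) = 8, not 5 — violated.

Constraints 1, 4, 5, and 8 do not hold.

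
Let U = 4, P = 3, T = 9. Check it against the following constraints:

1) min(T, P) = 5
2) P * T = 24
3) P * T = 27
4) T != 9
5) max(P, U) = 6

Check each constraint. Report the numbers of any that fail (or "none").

The assignment fails constraints 1, 2, 4, and 5.

1) min(9, 3) = 3, not 5  ✘
2) P * T = 3 * 9 = 27, not 24  ✘
3) P * T = 3 * 9 = 27  ✔
4) T = 9, but 9 is required to differ  ✘
5) max(3, 4) = 4, not 6  ✘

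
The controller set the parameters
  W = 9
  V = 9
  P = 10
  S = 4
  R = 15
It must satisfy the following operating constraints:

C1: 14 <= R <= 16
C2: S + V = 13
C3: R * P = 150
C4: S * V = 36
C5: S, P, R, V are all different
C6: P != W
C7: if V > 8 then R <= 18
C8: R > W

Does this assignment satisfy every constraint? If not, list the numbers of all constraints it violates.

Yes — all constraints hold.

C1: R = 15 lies in [14, 16] — satisfied.
C2: S + V = 4 + 9 = 13 — satisfied.
C3: R * P = 15 * 10 = 150 — satisfied.
C4: S * V = 4 * 9 = 36 — satisfied.
C5: values 4, 10, 15, 9 are pairwise distinct — satisfied.
C6: P = 10, W = 9; distinct — satisfied.
C7: V = 9 > 8, so we need R ≤ 18; R = 15 ≤ 18 — satisfied.
C8: R = 15, W = 9; 15 > 9 — satisfied.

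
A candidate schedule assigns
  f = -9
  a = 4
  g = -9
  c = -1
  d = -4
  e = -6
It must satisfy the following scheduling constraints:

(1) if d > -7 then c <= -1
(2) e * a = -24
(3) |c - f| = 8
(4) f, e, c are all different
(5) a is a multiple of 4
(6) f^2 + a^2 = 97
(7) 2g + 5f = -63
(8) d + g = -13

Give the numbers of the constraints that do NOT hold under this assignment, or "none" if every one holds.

(1) d = -4 > -7, so we need c ≤ -1; c = -1 ≤ -1  ✓
(2) e * a = -6 * 4 = -24  ✓
(3) |-1 - (-9)| = 8  ✓
(4) values -9, -6, -1 are pairwise distinct  ✓
(5) 4 / 4 = 1, so 4 divides 4  ✓
(6) f^2 + a^2 = (-9)^2 + 4^2 = 81 + 16 = 97  ✓
(7) 2g + 5f = 2(-9) + 5(-9) = -63  ✓
(8) d + g = -4 + (-9) = -13  ✓

The assignment satisfies every constraint.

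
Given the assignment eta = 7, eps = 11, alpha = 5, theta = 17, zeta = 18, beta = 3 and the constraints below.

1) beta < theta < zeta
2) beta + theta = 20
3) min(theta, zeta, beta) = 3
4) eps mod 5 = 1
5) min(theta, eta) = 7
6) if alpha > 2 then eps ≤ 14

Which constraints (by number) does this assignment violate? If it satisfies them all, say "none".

1) values 3 < 17 < 18 — OK.
2) beta + theta = 3 + 17 = 20 — OK.
3) min(17, 18, 3) = 3 — OK.
4) 11 mod 5 = 1 — OK.
5) min(17, 7) = 7 — OK.
6) alpha = 5 > 2, so we need eps ≤ 14; eps = 11 ≤ 14 — OK.

Yes — all constraints hold.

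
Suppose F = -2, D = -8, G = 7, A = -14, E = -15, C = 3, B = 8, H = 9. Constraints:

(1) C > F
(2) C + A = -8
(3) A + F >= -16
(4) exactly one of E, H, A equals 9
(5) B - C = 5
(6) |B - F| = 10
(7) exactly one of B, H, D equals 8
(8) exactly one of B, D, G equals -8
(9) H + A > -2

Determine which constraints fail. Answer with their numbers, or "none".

No — constraints 2, 9 are not satisfied.

(1) C = 3, F = -2; 3 > -2  holds
(2) C + A = 3 + (-14) = -11, not -8  fails
(3) A + F = -14 + (-2) = -16; -16 ≥ -16  holds
(4) E=-15, H=9, A=-14; 1 of them equals 9  holds
(5) B - C = 8 - 3 = 5  holds
(6) |8 - (-2)| = 10  holds
(7) B=8, H=9, D=-8; 1 of them equals 8  holds
(8) B=8, D=-8, G=7; 1 of them equals -8  holds
(9) H + A = 9 + (-14) = -5; -5 ≤ -2, bound -2 not met  fails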